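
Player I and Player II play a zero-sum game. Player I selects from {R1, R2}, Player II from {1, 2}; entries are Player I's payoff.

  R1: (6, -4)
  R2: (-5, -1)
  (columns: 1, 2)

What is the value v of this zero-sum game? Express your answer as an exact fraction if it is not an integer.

Row minima: R1 → -4, R2 → -5; maximin = -4.
Column maxima: 1 → 6, 2 → -1; minimax = -1.
-4 ≠ -1, so there is no saddle point; optimal play is mixed.
Let Player I play R1 with probability p. Expected payoff against 1: 6p + (-5)(1−p) = 11p − 5; against 2: (-4)p + (-1)(1−p) = −3p − 1.
Setting these equal: 11p − 5 = −3p − 1 ⇒ 14p = 4 ⇒ p = 2/7, and the value is (11)·(2/7) − 5 = -13/7.
For Player II: with q = P(1), equating R1's and R2's payoffs gives 10q − 4 = −4q − 1 ⇒ q = 3/14.

-13/7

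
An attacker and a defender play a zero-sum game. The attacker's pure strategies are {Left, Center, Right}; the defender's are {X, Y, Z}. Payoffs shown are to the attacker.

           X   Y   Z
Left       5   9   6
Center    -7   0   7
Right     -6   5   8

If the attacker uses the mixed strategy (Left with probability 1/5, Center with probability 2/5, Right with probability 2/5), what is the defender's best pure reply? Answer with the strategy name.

If the defender plays X, the attacker's expected payoff is (1/5)·5 + (2/5)·(-7) + (2/5)·(-6) = -21/5.
If the defender plays Y, the attacker's expected payoff is (1/5)·9 + (2/5)·0 + (2/5)·5 = 19/5.
If the defender plays Z, the attacker's expected payoff is (1/5)·6 + (2/5)·7 + (2/5)·8 = 36/5.
The defender minimizes the attacker's payoff; the smallest is -21/5, so the best response is X.

X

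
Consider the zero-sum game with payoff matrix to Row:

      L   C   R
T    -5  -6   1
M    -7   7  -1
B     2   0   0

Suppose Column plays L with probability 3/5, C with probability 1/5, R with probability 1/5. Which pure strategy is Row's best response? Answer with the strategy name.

B

Expected payoff of T: (3/5)·(-5) + (1/5)·(-6) + (1/5)·1 = -4.
Expected payoff of M: (3/5)·(-7) + (1/5)·7 + (1/5)·(-1) = -3.
Expected payoff of B: (3/5)·2 + (1/5)·0 + (1/5)·0 = 6/5.
The largest is 6/5, so Row's best response is B.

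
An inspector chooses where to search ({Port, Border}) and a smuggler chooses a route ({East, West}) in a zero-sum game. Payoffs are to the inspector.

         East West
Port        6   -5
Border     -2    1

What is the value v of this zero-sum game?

-2/7

Row minima: Port → -5, Border → -2; maximin = -2.
Column maxima: East → 6, West → 1; minimax = 1.
-2 ≠ 1, so there is no saddle point; optimal play is mixed.
Let the inspector play Port with probability p. Expected payoff against East: 6p + (-2)(1−p) = 8p − 2; against West: (-5)p + 1(1−p) = −6p + 1.
Setting these equal: 8p − 2 = −6p + 1 ⇒ 14p = 3 ⇒ p = 3/14, and the value is (8)·(3/14) − 2 = -2/7.
For the smuggler: with q = P(East), equating Port's and Border's payoffs gives 11q − 5 = −3q + 1 ⇒ q = 3/7.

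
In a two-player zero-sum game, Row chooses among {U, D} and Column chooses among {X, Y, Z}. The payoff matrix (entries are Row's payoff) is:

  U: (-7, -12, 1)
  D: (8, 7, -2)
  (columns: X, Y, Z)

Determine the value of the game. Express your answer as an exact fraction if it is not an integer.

-17/22

Row minima: U → -12, D → -2; maximin = -2.
Column maxima: X → 8, Y → 7, Z → 1; minimax = 1.
-2 ≠ 1, so there is no saddle point; optimal play is mixed.
X is strictly dominated by Y (it gives Row strictly more in every row), so Column never plays it.
On the remaining 2×2 (U, D vs Y, Z):
Let Row play U with probability p. Expected payoff against Y: (-12)p + 7(1−p) = −19p + 7; against Z: 1p + (-2)(1−p) = 3p − 2.
Setting these equal: −19p + 7 = 3p − 2 ⇒ −22p = -9 ⇒ p = 9/22, and the value is (-19)·(9/22) + 7 = -17/22.
For Column: with q = P(Y), equating U's and D's payoffs gives −13q + 1 = 9q − 2 ⇒ q = 3/22.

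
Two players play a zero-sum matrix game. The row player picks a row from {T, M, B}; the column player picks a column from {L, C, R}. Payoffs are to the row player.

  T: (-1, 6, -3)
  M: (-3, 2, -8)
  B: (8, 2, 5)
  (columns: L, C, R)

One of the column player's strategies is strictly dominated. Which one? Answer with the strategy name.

R holds the row player's payoff strictly below L in every row: -3 < -1, -8 < -3, 5 < 8.
So L is strictly dominated for the column player.

L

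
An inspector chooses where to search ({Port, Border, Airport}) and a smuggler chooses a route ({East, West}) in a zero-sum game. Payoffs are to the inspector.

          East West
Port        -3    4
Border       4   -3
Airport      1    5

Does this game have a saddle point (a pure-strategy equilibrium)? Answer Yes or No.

Row minima: Port → -3, Border → -3, Airport → 1; maximin = 1.
Column maxima: East → 4, West → 5; minimax = 4.
1 ≠ 4, so no pure-strategy equilibrium exists.

No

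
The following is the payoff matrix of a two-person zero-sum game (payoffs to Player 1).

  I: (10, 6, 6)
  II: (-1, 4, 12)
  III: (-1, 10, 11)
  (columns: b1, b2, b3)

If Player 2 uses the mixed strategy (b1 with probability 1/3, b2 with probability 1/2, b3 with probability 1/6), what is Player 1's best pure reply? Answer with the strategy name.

I

Expected payoff of I: (1/3)·10 + (1/2)·6 + (1/6)·6 = 22/3.
Expected payoff of II: (1/3)·(-1) + (1/2)·4 + (1/6)·12 = 11/3.
Expected payoff of III: (1/3)·(-1) + (1/2)·10 + (1/6)·11 = 13/2.
The largest is 22/3, so Player 1's best response is I.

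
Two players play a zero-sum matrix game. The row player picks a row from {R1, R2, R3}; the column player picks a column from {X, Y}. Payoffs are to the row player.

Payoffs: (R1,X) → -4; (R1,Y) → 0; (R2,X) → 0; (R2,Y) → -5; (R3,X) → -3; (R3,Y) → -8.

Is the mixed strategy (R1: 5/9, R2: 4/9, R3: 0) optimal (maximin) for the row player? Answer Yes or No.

Yes

Against X this mix gives (5/9)·(-4) + (4/9)·0 = -20/9.
Against Y this mix gives (5/9)·0 + (4/9)·(-5) = -20/9.
All of the column player's active replies (X, Y) yield -20/9, and no column does worse for the row player. The mix makes the column player indifferent and guarantees -20/9, so it is optimal.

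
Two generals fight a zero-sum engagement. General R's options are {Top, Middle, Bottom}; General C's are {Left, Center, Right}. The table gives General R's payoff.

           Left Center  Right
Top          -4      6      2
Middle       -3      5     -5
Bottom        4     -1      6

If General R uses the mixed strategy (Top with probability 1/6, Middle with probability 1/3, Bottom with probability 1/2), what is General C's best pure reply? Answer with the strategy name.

Left

If General C plays Left, General R's expected payoff is (1/6)·(-4) + (1/3)·(-3) + (1/2)·4 = 1/3.
If General C plays Center, General R's expected payoff is (1/6)·6 + (1/3)·5 + (1/2)·(-1) = 13/6.
If General C plays Right, General R's expected payoff is (1/6)·2 + (1/3)·(-5) + (1/2)·6 = 5/3.
General C minimizes General R's payoff; the smallest is 1/3, so the best response is Left.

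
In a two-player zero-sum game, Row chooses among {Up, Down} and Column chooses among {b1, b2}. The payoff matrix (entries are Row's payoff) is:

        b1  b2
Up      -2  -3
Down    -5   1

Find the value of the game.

Row minima: Up → -3, Down → -5; maximin = -3.
Column maxima: b1 → -2, b2 → 1; minimax = -2.
-3 ≠ -2, so there is no saddle point; optimal play is mixed.
Let Row play Up with probability p. Expected payoff against b1: (-2)p + (-5)(1−p) = 3p − 5; against b2: (-3)p + 1(1−p) = −4p + 1.
Setting these equal: 3p − 5 = −4p + 1 ⇒ 7p = 6 ⇒ p = 6/7, and the value is (3)·(6/7) − 5 = -17/7.
For Column: with q = P(b1), equating Up's and Down's payoffs gives q − 3 = −6q + 1 ⇒ q = 4/7.

-17/7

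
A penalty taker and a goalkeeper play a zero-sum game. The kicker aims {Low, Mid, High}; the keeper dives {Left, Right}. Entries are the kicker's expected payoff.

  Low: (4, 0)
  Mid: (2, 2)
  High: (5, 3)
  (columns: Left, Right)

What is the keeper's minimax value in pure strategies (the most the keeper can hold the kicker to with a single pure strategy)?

Column maxima: Left → 5, Right → 3.
The smallest of these is 3.

3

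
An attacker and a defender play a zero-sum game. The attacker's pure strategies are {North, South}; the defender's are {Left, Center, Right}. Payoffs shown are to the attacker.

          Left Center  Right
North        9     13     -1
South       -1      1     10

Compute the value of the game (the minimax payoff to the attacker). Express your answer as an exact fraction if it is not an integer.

89/21

Row minima: North → -1, South → -1; maximin = -1.
Column maxima: Left → 9, Center → 13, Right → 10; minimax = 9.
-1 ≠ 9, so there is no saddle point; optimal play is mixed.
Center is strictly dominated by Left (it gives the attacker strictly more in every row), so the defender never plays it.
On the remaining 2×2 (North, South vs Left, Right):
Let the attacker play North with probability p. Expected payoff against Left: 9p + (-1)(1−p) = 10p − 1; against Right: (-1)p + 10(1−p) = −11p + 10.
Setting these equal: 10p − 1 = −11p + 10 ⇒ 21p = 11 ⇒ p = 11/21, and the value is (10)·(11/21) − 1 = 89/21.
For the defender: with q = P(Left), equating North's and South's payoffs gives 10q − 1 = −11q + 10 ⇒ q = 11/21.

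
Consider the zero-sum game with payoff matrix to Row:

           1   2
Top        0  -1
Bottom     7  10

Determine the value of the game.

Row minima: Top → -1, Bottom → 7; maximin = 7.
Column maxima: 1 → 7, 2 → 10; minimax = 7.
Since maximin = minimax = 7, there is a saddle point and the value is 7.

7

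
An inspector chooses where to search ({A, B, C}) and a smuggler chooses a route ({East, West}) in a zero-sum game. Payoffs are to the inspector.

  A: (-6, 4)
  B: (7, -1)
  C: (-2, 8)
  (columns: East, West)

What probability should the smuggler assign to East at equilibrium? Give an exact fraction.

1/2

Row minima: A → -6, B → -1, C → -2; maximin = -1.
Column maxima: East → 7, West → 8; minimax = 7.
-1 ≠ 7, so there is no saddle point; optimal play is mixed.
A is strictly dominated by C, so the inspector never plays it.
On the remaining 2×2 (B, C vs East, West):
Let the inspector play B with probability p. Expected payoff against East: 7p + (-2)(1−p) = 9p − 2; against West: (-1)p + 8(1−p) = −9p + 8.
Setting these equal: 9p − 2 = −9p + 8 ⇒ 18p = 10 ⇒ p = 5/9, and the value is (9)·(5/9) − 2 = 3.
For the smuggler: with q = P(East), equating B's and C's payoffs gives 8q − 1 = −10q + 8 ⇒ q = 1/2.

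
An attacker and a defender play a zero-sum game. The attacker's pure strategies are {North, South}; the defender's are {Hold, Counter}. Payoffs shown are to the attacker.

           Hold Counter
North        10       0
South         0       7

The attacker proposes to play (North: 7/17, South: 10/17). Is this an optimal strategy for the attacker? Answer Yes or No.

Against Hold this mix gives (7/17)·10 + (10/17)·0 = 70/17.
Against Counter this mix gives (7/17)·0 + (10/17)·7 = 70/17.
All of the defender's active replies (Hold, Counter) yield 70/17, and no column does worse for the attacker. The mix makes the defender indifferent and guarantees 70/17, so it is optimal.

Yes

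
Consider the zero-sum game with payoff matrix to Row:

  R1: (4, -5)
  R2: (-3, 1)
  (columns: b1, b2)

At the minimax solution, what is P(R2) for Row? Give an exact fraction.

9/13

Row minima: R1 → -5, R2 → -3; maximin = -3.
Column maxima: b1 → 4, b2 → 1; minimax = 1.
-3 ≠ 1, so there is no saddle point; optimal play is mixed.
Let Row play R1 with probability p. Expected payoff against b1: 4p + (-3)(1−p) = 7p − 3; against b2: (-5)p + 1(1−p) = −6p + 1.
Setting these equal: 7p − 3 = −6p + 1 ⇒ 13p = 4 ⇒ p = 4/13, and the value is (7)·(4/13) − 3 = -11/13.
For Column: with q = P(b1), equating R1's and R2's payoffs gives 9q − 5 = −4q + 1 ⇒ q = 6/13.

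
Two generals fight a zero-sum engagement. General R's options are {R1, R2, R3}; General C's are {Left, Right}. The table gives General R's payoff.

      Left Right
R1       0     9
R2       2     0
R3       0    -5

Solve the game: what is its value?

Row minima: R1 → 0, R2 → 0, R3 → -5; maximin = 0.
Column maxima: Left → 2, Right → 9; minimax = 2.
0 ≠ 2, so there is no saddle point; optimal play is mixed.
R3 is strictly dominated by R2, so General R never plays it.
On the remaining 2×2 (R1, R2 vs Left, Right):
Let General R play R1 with probability p. Expected payoff against Left: 0p + 2(1−p) = −2p + 2; against Right: 9p + 0(1−p) = 9p.
Setting these equal: −2p + 2 = 9p ⇒ −11p = -2 ⇒ p = 2/11, and the value is (-2)·(2/11) + 2 = 18/11.
For General C: with q = P(Left), equating R1's and R2's payoffs gives −9q + 9 = 2q ⇒ q = 9/11.

18/11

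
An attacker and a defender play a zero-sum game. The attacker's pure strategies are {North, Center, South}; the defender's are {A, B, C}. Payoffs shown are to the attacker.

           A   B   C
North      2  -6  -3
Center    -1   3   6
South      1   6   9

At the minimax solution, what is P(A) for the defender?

Row minima: North → -6, Center → -1, South → 1; maximin = 1.
Column maxima: A → 2, B → 6, C → 9; minimax = 2.
1 ≠ 2, so there is no saddle point; optimal play is mixed.
Center is strictly dominated by South, so the attacker never plays it.
C is strictly dominated by B (it gives the attacker strictly more in every row), so the defender never plays it.
On the remaining 2×2 (North, South vs A, B):
Let the attacker play North with probability p. Expected payoff against A: 2p + 1(1−p) = p + 1; against B: (-6)p + 6(1−p) = −12p + 6.
Setting these equal: p + 1 = −12p + 6 ⇒ 13p = 5 ⇒ p = 5/13, and the value is (1)·(5/13) + 1 = 18/13.
For the defender: with q = P(A), equating North's and South's payoffs gives 8q − 6 = −5q + 6 ⇒ q = 12/13.

12/13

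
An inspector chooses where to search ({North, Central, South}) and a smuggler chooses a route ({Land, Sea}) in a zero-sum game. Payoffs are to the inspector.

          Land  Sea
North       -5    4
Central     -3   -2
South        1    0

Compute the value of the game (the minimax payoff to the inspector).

Row minima: North → -5, Central → -3, South → 0; maximin = 0.
Column maxima: Land → 1, Sea → 4; minimax = 1.
0 ≠ 1, so there is no saddle point; optimal play is mixed.
Central is strictly dominated by South, so the inspector never plays it.
On the remaining 2×2 (North, South vs Land, Sea):
Let the inspector play North with probability p. Expected payoff against Land: (-5)p + 1(1−p) = −6p + 1; against Sea: 4p + 0(1−p) = 4p.
Setting these equal: −6p + 1 = 4p ⇒ −10p = -1 ⇒ p = 1/10, and the value is (-6)·(1/10) + 1 = 2/5.
For the smuggler: with q = P(Land), equating North's and South's payoffs gives −9q + 4 = q ⇒ q = 2/5.

2/5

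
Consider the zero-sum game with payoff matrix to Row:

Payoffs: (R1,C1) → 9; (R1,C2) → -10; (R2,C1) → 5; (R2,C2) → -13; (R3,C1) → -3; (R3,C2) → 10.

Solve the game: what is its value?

15/8

Row minima: R1 → -10, R2 → -13, R3 → -3; maximin = -3.
Column maxima: C1 → 9, C2 → 10; minimax = 9.
-3 ≠ 9, so there is no saddle point; optimal play is mixed.
R2 is strictly dominated by R1, so Row never plays it.
On the remaining 2×2 (R1, R3 vs C1, C2):
Let Row play R1 with probability p. Expected payoff against C1: 9p + (-3)(1−p) = 12p − 3; against C2: (-10)p + 10(1−p) = −20p + 10.
Setting these equal: 12p − 3 = −20p + 10 ⇒ 32p = 13 ⇒ p = 13/32, and the value is (12)·(13/32) − 3 = 15/8.
For Column: with q = P(C1), equating R1's and R3's payoffs gives 19q − 10 = −13q + 10 ⇒ q = 5/8.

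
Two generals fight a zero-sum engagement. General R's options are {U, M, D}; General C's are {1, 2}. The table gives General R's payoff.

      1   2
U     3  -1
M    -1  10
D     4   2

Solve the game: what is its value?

Row minima: U → -1, M → -1, D → 2; maximin = 2.
Column maxima: 1 → 4, 2 → 10; minimax = 4.
2 ≠ 4, so there is no saddle point; optimal play is mixed.
U is strictly dominated by D, so General R never plays it.
On the remaining 2×2 (M, D vs 1, 2):
Let General R play M with probability p. Expected payoff against 1: (-1)p + 4(1−p) = −5p + 4; against 2: 10p + 2(1−p) = 8p + 2.
Setting these equal: −5p + 4 = 8p + 2 ⇒ −13p = -2 ⇒ p = 2/13, and the value is (-5)·(2/13) + 4 = 42/13.
For General C: with q = P(1), equating M's and D's payoffs gives −11q + 10 = 2q + 2 ⇒ q = 8/13.

42/13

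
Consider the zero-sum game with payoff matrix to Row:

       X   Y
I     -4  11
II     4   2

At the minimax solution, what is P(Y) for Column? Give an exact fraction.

8/17

Row minima: I → -4, II → 2; maximin = 2.
Column maxima: X → 4, Y → 11; minimax = 4.
2 ≠ 4, so there is no saddle point; optimal play is mixed.
Let Row play I with probability p. Expected payoff against X: (-4)p + 4(1−p) = −8p + 4; against Y: 11p + 2(1−p) = 9p + 2.
Setting these equal: −8p + 4 = 9p + 2 ⇒ −17p = -2 ⇒ p = 2/17, and the value is (-8)·(2/17) + 4 = 52/17.
For Column: with q = P(X), equating I's and II's payoffs gives −15q + 11 = 2q + 2 ⇒ q = 9/17.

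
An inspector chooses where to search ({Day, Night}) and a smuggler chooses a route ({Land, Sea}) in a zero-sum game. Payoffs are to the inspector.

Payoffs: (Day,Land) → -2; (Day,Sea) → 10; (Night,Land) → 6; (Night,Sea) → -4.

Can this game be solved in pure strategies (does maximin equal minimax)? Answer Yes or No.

No

Row minima: Day → -2, Night → -4; maximin = -2.
Column maxima: Land → 6, Sea → 10; minimax = 6.
-2 ≠ 6, so no pure-strategy equilibrium exists.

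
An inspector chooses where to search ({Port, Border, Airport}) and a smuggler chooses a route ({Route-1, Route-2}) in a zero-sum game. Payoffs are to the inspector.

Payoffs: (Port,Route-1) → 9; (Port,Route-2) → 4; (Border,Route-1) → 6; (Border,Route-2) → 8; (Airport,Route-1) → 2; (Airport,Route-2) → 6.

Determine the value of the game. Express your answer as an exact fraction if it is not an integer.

Row minima: Port → 4, Border → 6, Airport → 2; maximin = 6.
Column maxima: Route-1 → 9, Route-2 → 8; minimax = 8.
6 ≠ 8, so there is no saddle point; optimal play is mixed.
Airport is strictly dominated by Border, so the inspector never plays it.
On the remaining 2×2 (Port, Border vs Route-1, Route-2):
Let the inspector play Port with probability p. Expected payoff against Route-1: 9p + 6(1−p) = 3p + 6; against Route-2: 4p + 8(1−p) = −4p + 8.
Setting these equal: 3p + 6 = −4p + 8 ⇒ 7p = 2 ⇒ p = 2/7, and the value is (3)·(2/7) + 6 = 48/7.
For the smuggler: with q = P(Route-1), equating Port's and Border's payoffs gives 5q + 4 = −2q + 8 ⇒ q = 4/7.

48/7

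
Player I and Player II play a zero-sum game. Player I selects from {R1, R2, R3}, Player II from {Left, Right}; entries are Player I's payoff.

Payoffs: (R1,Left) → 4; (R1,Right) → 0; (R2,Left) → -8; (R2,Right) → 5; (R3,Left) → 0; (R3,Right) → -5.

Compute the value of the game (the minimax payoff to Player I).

20/17

Row minima: R1 → 0, R2 → -8, R3 → -5; maximin = 0.
Column maxima: Left → 4, Right → 5; minimax = 4.
0 ≠ 4, so there is no saddle point; optimal play is mixed.
R3 is strictly dominated by R1, so Player I never plays it.
On the remaining 2×2 (R1, R2 vs Left, Right):
Let Player I play R1 with probability p. Expected payoff against Left: 4p + (-8)(1−p) = 12p − 8; against Right: 0p + 5(1−p) = −5p + 5.
Setting these equal: 12p − 8 = −5p + 5 ⇒ 17p = 13 ⇒ p = 13/17, and the value is (12)·(13/17) − 8 = 20/17.
For Player II: with q = P(Left), equating R1's and R2's payoffs gives 4q = −13q + 5 ⇒ q = 5/17.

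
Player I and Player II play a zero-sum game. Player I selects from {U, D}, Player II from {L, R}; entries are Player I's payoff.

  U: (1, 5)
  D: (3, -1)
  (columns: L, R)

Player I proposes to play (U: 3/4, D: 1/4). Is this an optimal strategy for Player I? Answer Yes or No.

No

Against L this mix gives (3/4)·1 + (1/4)·3 = 3/2.
Against R this mix gives (3/4)·5 + (1/4)·(-1) = 7/2.
Player II will play L, holding Player I to 3/2. Shifting weight toward the row that does better against L would raise this floor (the equalizing mix achieves 2 against both L and R), so the proposed strategy is not optimal.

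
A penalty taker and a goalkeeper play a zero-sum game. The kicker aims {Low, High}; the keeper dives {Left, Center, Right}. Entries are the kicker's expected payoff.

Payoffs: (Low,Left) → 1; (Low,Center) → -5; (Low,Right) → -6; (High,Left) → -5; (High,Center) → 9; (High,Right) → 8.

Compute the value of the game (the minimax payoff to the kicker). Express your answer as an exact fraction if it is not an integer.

Row minima: Low → -6, High → -5; maximin = -5.
Column maxima: Left → 1, Center → 9, Right → 8; minimax = 1.
-5 ≠ 1, so there is no saddle point; optimal play is mixed.
Center is strictly dominated by Right (it gives the kicker strictly more in every row), so the keeper never plays it.
On the remaining 2×2 (Low, High vs Left, Right):
Let the kicker play Low with probability p. Expected payoff against Left: 1p + (-5)(1−p) = 6p − 5; against Right: (-6)p + 8(1−p) = −14p + 8.
Setting these equal: 6p − 5 = −14p + 8 ⇒ 20p = 13 ⇒ p = 13/20, and the value is (6)·(13/20) − 5 = -11/10.
For the keeper: with q = P(Left), equating Low's and High's payoffs gives 7q − 6 = −13q + 8 ⇒ q = 7/10.

-11/10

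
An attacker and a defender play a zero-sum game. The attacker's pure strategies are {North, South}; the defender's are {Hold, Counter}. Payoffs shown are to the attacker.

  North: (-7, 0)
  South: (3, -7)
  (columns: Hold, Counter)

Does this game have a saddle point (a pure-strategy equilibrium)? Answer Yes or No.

No

Row minima: North → -7, South → -7; maximin = -7.
Column maxima: Hold → 3, Counter → 0; minimax = 0.
-7 ≠ 0, so no pure-strategy equilibrium exists.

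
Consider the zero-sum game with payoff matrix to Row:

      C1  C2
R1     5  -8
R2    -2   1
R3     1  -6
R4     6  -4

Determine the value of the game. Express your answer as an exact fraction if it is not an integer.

-2/13

Row minima: R1 → -8, R2 → -2, R3 → -6, R4 → -4; maximin = -2.
Column maxima: C1 → 6, C2 → 1; minimax = 1.
-2 ≠ 1, so there is no saddle point; optimal play is mixed.
R1 is strictly dominated by R4, so Row never plays it.
R3 is strictly dominated by R4, so Row never plays it.
On the remaining 2×2 (R2, R4 vs C1, C2):
Let Row play R2 with probability p. Expected payoff against C1: (-2)p + 6(1−p) = −8p + 6; against C2: 1p + (-4)(1−p) = 5p − 4.
Setting these equal: −8p + 6 = 5p − 4 ⇒ −13p = -10 ⇒ p = 10/13, and the value is (-8)·(10/13) + 6 = -2/13.
For Column: with q = P(C1), equating R2's and R4's payoffs gives −3q + 1 = 10q − 4 ⇒ q = 5/13.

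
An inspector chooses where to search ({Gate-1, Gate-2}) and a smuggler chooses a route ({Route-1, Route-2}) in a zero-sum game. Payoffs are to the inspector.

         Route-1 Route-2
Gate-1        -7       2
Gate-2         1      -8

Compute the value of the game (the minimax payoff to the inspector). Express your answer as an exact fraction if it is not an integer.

-3

Row minima: Gate-1 → -7, Gate-2 → -8; maximin = -7.
Column maxima: Route-1 → 1, Route-2 → 2; minimax = 1.
-7 ≠ 1, so there is no saddle point; optimal play is mixed.
Let the inspector play Gate-1 with probability p. Expected payoff against Route-1: (-7)p + 1(1−p) = −8p + 1; against Route-2: 2p + (-8)(1−p) = 10p − 8.
Setting these equal: −8p + 1 = 10p − 8 ⇒ −18p = -9 ⇒ p = 1/2, and the value is (-8)·(1/2) + 1 = -3.
For the smuggler: with q = P(Route-1), equating Gate-1's and Gate-2's payoffs gives −9q + 2 = 9q − 8 ⇒ q = 5/9.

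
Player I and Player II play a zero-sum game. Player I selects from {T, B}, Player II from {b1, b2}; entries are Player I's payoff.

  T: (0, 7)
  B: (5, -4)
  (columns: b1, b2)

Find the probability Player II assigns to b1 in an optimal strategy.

Row minima: T → 0, B → -4; maximin = 0.
Column maxima: b1 → 5, b2 → 7; minimax = 5.
0 ≠ 5, so there is no saddle point; optimal play is mixed.
Let Player I play T with probability p. Expected payoff against b1: 0p + 5(1−p) = −5p + 5; against b2: 7p + (-4)(1−p) = 11p − 4.
Setting these equal: −5p + 5 = 11p − 4 ⇒ −16p = -9 ⇒ p = 9/16, and the value is (-5)·(9/16) + 5 = 35/16.
For Player II: with q = P(b1), equating T's and B's payoffs gives −7q + 7 = 9q − 4 ⇒ q = 11/16.

11/16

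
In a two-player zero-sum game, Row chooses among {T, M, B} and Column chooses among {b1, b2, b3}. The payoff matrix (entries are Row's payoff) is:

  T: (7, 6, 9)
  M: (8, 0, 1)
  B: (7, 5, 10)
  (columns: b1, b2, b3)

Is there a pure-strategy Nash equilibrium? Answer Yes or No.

Yes

Row minima: T → 6, M → 0, B → 5; maximin = 6.
Column maxima: b1 → 8, b2 → 6, b3 → 10; minimax = 6.
maximin = minimax = 6, so a saddle point exists.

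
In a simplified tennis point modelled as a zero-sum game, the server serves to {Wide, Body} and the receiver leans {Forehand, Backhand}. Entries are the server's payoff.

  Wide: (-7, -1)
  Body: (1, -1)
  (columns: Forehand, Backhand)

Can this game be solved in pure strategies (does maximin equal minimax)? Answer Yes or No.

Row minima: Wide → -7, Body → -1; maximin = -1.
Column maxima: Forehand → 1, Backhand → -1; minimax = -1.
maximin = minimax = -1, so a saddle point exists.

Yes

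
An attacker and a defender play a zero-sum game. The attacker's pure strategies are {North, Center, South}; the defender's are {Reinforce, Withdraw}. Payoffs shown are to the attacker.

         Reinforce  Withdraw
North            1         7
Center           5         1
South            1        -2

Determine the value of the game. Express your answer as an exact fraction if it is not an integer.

17/5

Row minima: North → 1, Center → 1, South → -2; maximin = 1.
Column maxima: Reinforce → 5, Withdraw → 7; minimax = 5.
1 ≠ 5, so there is no saddle point; optimal play is mixed.
South is strictly dominated by Center, so the attacker never plays it.
On the remaining 2×2 (North, Center vs Reinforce, Withdraw):
Let the attacker play North with probability p. Expected payoff against Reinforce: 1p + 5(1−p) = −4p + 5; against Withdraw: 7p + 1(1−p) = 6p + 1.
Setting these equal: −4p + 5 = 6p + 1 ⇒ −10p = -4 ⇒ p = 2/5, and the value is (-4)·(2/5) + 5 = 17/5.
For the defender: with q = P(Reinforce), equating North's and Center's payoffs gives −6q + 7 = 4q + 1 ⇒ q = 3/5.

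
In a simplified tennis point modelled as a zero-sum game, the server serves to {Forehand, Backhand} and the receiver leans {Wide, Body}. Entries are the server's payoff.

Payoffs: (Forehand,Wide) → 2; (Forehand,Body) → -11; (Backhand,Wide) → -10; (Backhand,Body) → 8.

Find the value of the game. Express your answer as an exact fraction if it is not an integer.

-94/31

Row minima: Forehand → -11, Backhand → -10; maximin = -10.
Column maxima: Wide → 2, Body → 8; minimax = 2.
-10 ≠ 2, so there is no saddle point; optimal play is mixed.
Let the server play Forehand with probability p. Expected payoff against Wide: 2p + (-10)(1−p) = 12p − 10; against Body: (-11)p + 8(1−p) = −19p + 8.
Setting these equal: 12p − 10 = −19p + 8 ⇒ 31p = 18 ⇒ p = 18/31, and the value is (12)·(18/31) − 10 = -94/31.
For the receiver: with q = P(Wide), equating Forehand's and Backhand's payoffs gives 13q − 11 = −18q + 8 ⇒ q = 19/31.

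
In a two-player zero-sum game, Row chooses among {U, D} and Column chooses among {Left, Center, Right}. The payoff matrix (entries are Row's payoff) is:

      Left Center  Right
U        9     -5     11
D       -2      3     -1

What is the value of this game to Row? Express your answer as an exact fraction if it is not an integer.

17/19

Row minima: U → -5, D → -2; maximin = -2.
Column maxima: Left → 9, Center → 3, Right → 11; minimax = 3.
-2 ≠ 3, so there is no saddle point; optimal play is mixed.
Right is strictly dominated by Left (it gives Row strictly more in every row), so Column never plays it.
On the remaining 2×2 (U, D vs Left, Center):
Let Row play U with probability p. Expected payoff against Left: 9p + (-2)(1−p) = 11p − 2; against Center: (-5)p + 3(1−p) = −8p + 3.
Setting these equal: 11p − 2 = −8p + 3 ⇒ 19p = 5 ⇒ p = 5/19, and the value is (11)·(5/19) − 2 = 17/19.
For Column: with q = P(Left), equating U's and D's payoffs gives 14q − 5 = −5q + 3 ⇒ q = 8/19.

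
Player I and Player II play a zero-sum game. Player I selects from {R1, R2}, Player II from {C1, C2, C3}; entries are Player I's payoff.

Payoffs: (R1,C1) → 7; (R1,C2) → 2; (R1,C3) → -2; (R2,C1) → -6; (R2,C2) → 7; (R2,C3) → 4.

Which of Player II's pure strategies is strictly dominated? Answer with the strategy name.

C3 holds Player I's payoff strictly below C2 in every row: -2 < 2, 4 < 7.
So C2 is strictly dominated for Player II.

C2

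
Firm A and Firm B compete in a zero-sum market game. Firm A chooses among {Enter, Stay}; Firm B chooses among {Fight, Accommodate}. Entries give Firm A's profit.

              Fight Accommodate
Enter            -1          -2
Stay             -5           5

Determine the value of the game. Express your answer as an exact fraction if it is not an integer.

Row minima: Enter → -2, Stay → -5; maximin = -2.
Column maxima: Fight → -1, Accommodate → 5; minimax = -1.
-2 ≠ -1, so there is no saddle point; optimal play is mixed.
Let Firm A play Enter with probability p. Expected payoff against Fight: (-1)p + (-5)(1−p) = 4p − 5; against Accommodate: (-2)p + 5(1−p) = −7p + 5.
Setting these equal: 4p − 5 = −7p + 5 ⇒ 11p = 10 ⇒ p = 10/11, and the value is (4)·(10/11) − 5 = -15/11.
For Firm B: with q = P(Fight), equating Enter's and Stay's payoffs gives q − 2 = −10q + 5 ⇒ q = 7/11.

-15/11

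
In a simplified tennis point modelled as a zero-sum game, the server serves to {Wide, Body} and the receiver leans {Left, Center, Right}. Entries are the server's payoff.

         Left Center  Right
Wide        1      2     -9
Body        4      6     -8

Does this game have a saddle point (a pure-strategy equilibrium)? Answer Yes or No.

Yes

Row minima: Wide → -9, Body → -8; maximin = -8.
Column maxima: Left → 4, Center → 6, Right → -8; minimax = -8.
maximin = minimax = -8, so a saddle point exists.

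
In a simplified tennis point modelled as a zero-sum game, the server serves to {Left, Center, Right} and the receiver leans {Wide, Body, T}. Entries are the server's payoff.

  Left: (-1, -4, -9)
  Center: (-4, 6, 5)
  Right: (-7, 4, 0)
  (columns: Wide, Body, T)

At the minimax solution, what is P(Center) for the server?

Row minima: Left → -9, Center → -4, Right → -7; maximin = -4.
Column maxima: Wide → -1, Body → 6, T → 5; minimax = -1.
-4 ≠ -1, so there is no saddle point; optimal play is mixed.
Right is strictly dominated by Center, so the server never plays it.
Body is strictly dominated by T (it gives the server strictly more in every row), so the receiver never plays it.
On the remaining 2×2 (Left, Center vs Wide, T):
Let the server play Left with probability p. Expected payoff against Wide: (-1)p + (-4)(1−p) = 3p − 4; against T: (-9)p + 5(1−p) = −14p + 5.
Setting these equal: 3p − 4 = −14p + 5 ⇒ 17p = 9 ⇒ p = 9/17, and the value is (3)·(9/17) − 4 = -41/17.
For the receiver: with q = P(Wide), equating Left's and Center's payoffs gives 8q − 9 = −9q + 5 ⇒ q = 14/17.

8/17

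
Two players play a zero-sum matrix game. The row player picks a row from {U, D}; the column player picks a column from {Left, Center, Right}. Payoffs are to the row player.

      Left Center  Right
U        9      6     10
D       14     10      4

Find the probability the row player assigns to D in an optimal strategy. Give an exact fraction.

2/5

Row minima: U → 6, D → 4; maximin = 6.
Column maxima: Left → 14, Center → 10, Right → 10; minimax = 10.
6 ≠ 10, so there is no saddle point; optimal play is mixed.
Left is strictly dominated by Center (it gives the row player strictly more in every row), so the column player never plays it.
On the remaining 2×2 (U, D vs Center, Right):
Let the row player play U with probability p. Expected payoff against Center: 6p + 10(1−p) = −4p + 10; against Right: 10p + 4(1−p) = 6p + 4.
Setting these equal: −4p + 10 = 6p + 4 ⇒ −10p = -6 ⇒ p = 3/5, and the value is (-4)·(3/5) + 10 = 38/5.
For the column player: with q = P(Center), equating U's and D's payoffs gives −4q + 10 = 6q + 4 ⇒ q = 3/5.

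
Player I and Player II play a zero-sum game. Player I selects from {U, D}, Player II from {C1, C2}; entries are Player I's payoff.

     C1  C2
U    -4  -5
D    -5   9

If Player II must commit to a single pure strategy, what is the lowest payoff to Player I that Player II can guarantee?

-4

Column maxima: C1 → -4, C2 → 9.
The smallest of these is -4.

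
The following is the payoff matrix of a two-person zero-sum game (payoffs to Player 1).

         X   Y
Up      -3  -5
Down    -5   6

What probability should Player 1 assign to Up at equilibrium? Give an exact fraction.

11/13

Row minima: Up → -5, Down → -5; maximin = -5.
Column maxima: X → -3, Y → 6; minimax = -3.
-5 ≠ -3, so there is no saddle point; optimal play is mixed.
Let Player 1 play Up with probability p. Expected payoff against X: (-3)p + (-5)(1−p) = 2p − 5; against Y: (-5)p + 6(1−p) = −11p + 6.
Setting these equal: 2p − 5 = −11p + 6 ⇒ 13p = 11 ⇒ p = 11/13, and the value is (2)·(11/13) − 5 = -43/13.
For Player 2: with q = P(X), equating Up's and Down's payoffs gives 2q − 5 = −11q + 6 ⇒ q = 11/13.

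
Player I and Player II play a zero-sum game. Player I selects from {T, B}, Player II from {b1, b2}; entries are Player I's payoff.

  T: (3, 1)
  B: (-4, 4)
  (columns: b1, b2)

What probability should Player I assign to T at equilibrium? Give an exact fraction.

Row minima: T → 1, B → -4; maximin = 1.
Column maxima: b1 → 3, b2 → 4; minimax = 3.
1 ≠ 3, so there is no saddle point; optimal play is mixed.
Let Player I play T with probability p. Expected payoff against b1: 3p + (-4)(1−p) = 7p − 4; against b2: 1p + 4(1−p) = −3p + 4.
Setting these equal: 7p − 4 = −3p + 4 ⇒ 10p = 8 ⇒ p = 4/5, and the value is (7)·(4/5) − 4 = 8/5.
For Player II: with q = P(b1), equating T's and B's payoffs gives 2q + 1 = −8q + 4 ⇒ q = 3/10.

4/5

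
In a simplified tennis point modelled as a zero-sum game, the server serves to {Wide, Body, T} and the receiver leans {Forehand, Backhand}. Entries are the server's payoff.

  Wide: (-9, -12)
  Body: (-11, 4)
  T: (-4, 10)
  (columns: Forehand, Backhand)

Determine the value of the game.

Row minima: Wide → -12, Body → -11, T → -4; maximin = -4.
Column maxima: Forehand → -4, Backhand → 10; minimax = -4.
Since maximin = minimax = -4, there is a saddle point and the value is -4.

-4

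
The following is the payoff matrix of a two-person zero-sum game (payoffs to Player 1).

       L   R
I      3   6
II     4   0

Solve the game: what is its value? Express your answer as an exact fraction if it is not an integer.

Row minima: I → 3, II → 0; maximin = 3.
Column maxima: L → 4, R → 6; minimax = 4.
3 ≠ 4, so there is no saddle point; optimal play is mixed.
Let Player 1 play I with probability p. Expected payoff against L: 3p + 4(1−p) = −p + 4; against R: 6p + 0(1−p) = 6p.
Setting these equal: −p + 4 = 6p ⇒ −7p = -4 ⇒ p = 4/7, and the value is (-1)·(4/7) + 4 = 24/7.
For Player 2: with q = P(L), equating I's and II's payoffs gives −3q + 6 = 4q ⇒ q = 6/7.

24/7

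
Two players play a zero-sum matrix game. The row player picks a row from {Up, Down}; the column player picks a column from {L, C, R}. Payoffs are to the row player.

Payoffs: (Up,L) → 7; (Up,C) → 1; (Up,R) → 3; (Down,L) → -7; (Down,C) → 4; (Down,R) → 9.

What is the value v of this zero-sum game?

Row minima: Up → 1, Down → -7; maximin = 1.
Column maxima: L → 7, C → 4, R → 9; minimax = 4.
1 ≠ 4, so there is no saddle point; optimal play is mixed.
R is strictly dominated by C (it gives the row player strictly more in every row), so the column player never plays it.
On the remaining 2×2 (Up, Down vs L, C):
Let the row player play Up with probability p. Expected payoff against L: 7p + (-7)(1−p) = 14p − 7; against C: 1p + 4(1−p) = −3p + 4.
Setting these equal: 14p − 7 = −3p + 4 ⇒ 17p = 11 ⇒ p = 11/17, and the value is (14)·(11/17) − 7 = 35/17.
For the column player: with q = P(L), equating Up's and Down's payoffs gives 6q + 1 = −11q + 4 ⇒ q = 3/17.

35/17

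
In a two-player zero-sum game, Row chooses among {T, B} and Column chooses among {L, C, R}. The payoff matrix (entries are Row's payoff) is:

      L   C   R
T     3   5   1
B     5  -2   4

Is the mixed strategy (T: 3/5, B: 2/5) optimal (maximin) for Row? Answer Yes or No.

Against L this mix gives (3/5)·3 + (2/5)·5 = 19/5.
Against C this mix gives (3/5)·5 + (2/5)·(-2) = 11/5.
Against R this mix gives (3/5)·1 + (2/5)·4 = 11/5.
All of Column's active replies (C, R) yield 11/5, and no column does worse for Row. The mix makes Column indifferent and guarantees 11/5, so it is optimal.

Yes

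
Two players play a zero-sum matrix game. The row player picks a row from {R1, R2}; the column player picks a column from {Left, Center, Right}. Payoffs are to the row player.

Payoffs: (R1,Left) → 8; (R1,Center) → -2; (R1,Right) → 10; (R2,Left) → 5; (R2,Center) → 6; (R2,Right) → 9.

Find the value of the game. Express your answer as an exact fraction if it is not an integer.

Row minima: R1 → -2, R2 → 5; maximin = 5.
Column maxima: Left → 8, Center → 6, Right → 10; minimax = 6.
5 ≠ 6, so there is no saddle point; optimal play is mixed.
Right is strictly dominated by Left (it gives the row player strictly more in every row), so the column player never plays it.
On the remaining 2×2 (R1, R2 vs Left, Center):
Let the row player play R1 with probability p. Expected payoff against Left: 8p + 5(1−p) = 3p + 5; against Center: (-2)p + 6(1−p) = −8p + 6.
Setting these equal: 3p + 5 = −8p + 6 ⇒ 11p = 1 ⇒ p = 1/11, and the value is (3)·(1/11) + 5 = 58/11.
For the column player: with q = P(Left), equating R1's and R2's payoffs gives 10q − 2 = −q + 6 ⇒ q = 8/11.

58/11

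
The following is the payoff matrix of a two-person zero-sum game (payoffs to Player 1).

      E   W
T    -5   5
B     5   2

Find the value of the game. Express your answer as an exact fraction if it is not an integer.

Row minima: T → -5, B → 2; maximin = 2.
Column maxima: E → 5, W → 5; minimax = 5.
2 ≠ 5, so there is no saddle point; optimal play is mixed.
Let Player 1 play T with probability p. Expected payoff against E: (-5)p + 5(1−p) = −10p + 5; against W: 5p + 2(1−p) = 3p + 2.
Setting these equal: −10p + 5 = 3p + 2 ⇒ −13p = -3 ⇒ p = 3/13, and the value is (-10)·(3/13) + 5 = 35/13.
For Player 2: with q = P(E), equating T's and B's payoffs gives −10q + 5 = 3q + 2 ⇒ q = 3/13.

35/13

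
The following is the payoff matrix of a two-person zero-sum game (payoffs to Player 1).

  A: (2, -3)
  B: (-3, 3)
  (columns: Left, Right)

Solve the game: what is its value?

-3/11

Row minima: A → -3, B → -3; maximin = -3.
Column maxima: Left → 2, Right → 3; minimax = 2.
-3 ≠ 2, so there is no saddle point; optimal play is mixed.
Let Player 1 play A with probability p. Expected payoff against Left: 2p + (-3)(1−p) = 5p − 3; against Right: (-3)p + 3(1−p) = −6p + 3.
Setting these equal: 5p − 3 = −6p + 3 ⇒ 11p = 6 ⇒ p = 6/11, and the value is (5)·(6/11) − 3 = -3/11.
For Player 2: with q = P(Left), equating A's and B's payoffs gives 5q − 3 = −6q + 3 ⇒ q = 6/11.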